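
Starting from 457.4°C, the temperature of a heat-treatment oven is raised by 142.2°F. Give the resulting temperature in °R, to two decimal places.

1457.19°R

The 142.2°F change is an interval, so only the factor 5/9 applies: +142.2 × 5/9 = +79.0000°C.
Final Celsius temperature: 457.4000 + 79.0000 = 536.4000°C.
In Rankine: 536.4000 × 1.8 + 491.67 = 1457.19°R.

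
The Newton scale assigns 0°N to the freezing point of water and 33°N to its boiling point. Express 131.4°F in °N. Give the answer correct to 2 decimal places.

18.22°N

First in Celsius: (131.4 - 32) × 5/9 = 55.2222°C.
Linearly onto the Newton scale: 0 + (55.2222 / 100) × (33 - 0) = 18.22°N.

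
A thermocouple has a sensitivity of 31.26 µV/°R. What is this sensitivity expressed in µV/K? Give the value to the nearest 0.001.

The quantity depends on a temperature interval, so only the ratio of degree sizes applies; the offset between the scales is irrelevant.
A change of 1 K is a change of 1.8°R, so per K the value is 31.26 × 1.8 = 56.268.

56.268 µV/K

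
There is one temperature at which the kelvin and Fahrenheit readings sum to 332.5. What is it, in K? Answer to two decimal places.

282.92 K

Let K be the kelvin reading. The Fahrenheit reading is F = 1.8·K - 459.67.
Require K + F = 332.5: (2.8)·K - 459.67 = 332.5.
K = (332.5 + 459.67) / (2.8) = 282.92.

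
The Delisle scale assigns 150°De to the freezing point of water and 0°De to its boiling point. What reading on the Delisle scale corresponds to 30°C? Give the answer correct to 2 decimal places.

Linearly onto the Delisle scale: 150 + (30.0000 / 100) × (0 - 150) = 105.00°De.

105.00°De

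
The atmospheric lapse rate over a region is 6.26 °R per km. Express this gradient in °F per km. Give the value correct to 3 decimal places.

6.260 °F/km

Since only a temperature interval is involved, the additive offset between the scales drops out.
A change of 1°R is a change of 1°F, so 6.26 × 1 = 6.260.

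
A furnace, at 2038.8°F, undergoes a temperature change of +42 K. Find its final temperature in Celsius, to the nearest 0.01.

Initial temperature in Celsius: (2038.8 - 32) × 5/9 = 1114.8889°C.
The 42 K change is an interval; Kelvin and Celsius degrees are the same size, so ΔC = +42°C.
Final Celsius temperature: 1114.8889 + 42.0000 = 1156.8889°C.

1156.89°C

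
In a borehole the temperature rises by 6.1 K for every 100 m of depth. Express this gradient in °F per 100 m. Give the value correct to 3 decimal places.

The quantity depends on a temperature interval, so only the ratio of degree sizes applies; the offset between the scales is irrelevant.
A change of 1 K is a change of 1.8°F, so 6.1 × 1.8 = 10.980.

10.980 °F/100 m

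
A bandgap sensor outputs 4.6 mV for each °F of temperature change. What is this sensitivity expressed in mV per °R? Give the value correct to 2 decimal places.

Since only a temperature interval is involved, the additive offset between the scales drops out.
A change of 1°R is a change of 1°F, so per °R the value is 4.6 × 1 = 4.60.

4.60 mV per °R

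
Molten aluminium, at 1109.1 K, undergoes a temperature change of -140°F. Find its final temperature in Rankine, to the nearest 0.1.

Initial temperature in Celsius: 1109.1 - 273.15 = 835.9500°C.
The 140°F change is an interval, so only the factor 5/9 applies: -140 × 5/9 = -77.7778°C.
Final Celsius temperature: 835.9500 - 77.7778 = 758.1722°C.
In Rankine: 758.1722 × 1.8 + 491.67 = 1856.4°R.

1856.4°R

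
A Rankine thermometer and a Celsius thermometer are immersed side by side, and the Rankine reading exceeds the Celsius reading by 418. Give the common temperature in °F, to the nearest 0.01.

Let x be the Rankine reading; then the Celsius reading is 5/9·x - 273.15.
(5/9·x - 273.15) - x = -418  ⇒  (-4/9)·x = -144.85  ⇒  x = 325.9125°R.
In Celsius: (325.9125 - 491.67) × 5/9 = -92.0875°C.
In Fahrenheit: -92.0875 × 1.8 + 32 = -133.76°F.

-133.76°F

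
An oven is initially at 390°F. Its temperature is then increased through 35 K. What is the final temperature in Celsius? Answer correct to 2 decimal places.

233.89°C

Initial temperature in Celsius: (390 - 32) × 5/9 = 198.8889°C.
The 35 K change is an interval; Kelvin and Celsius degrees are the same size, so ΔC = +35°C.
Final Celsius temperature: 198.8889 + 35.0000 = 233.8889°C.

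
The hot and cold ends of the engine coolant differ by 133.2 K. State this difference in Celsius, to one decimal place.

Kelvin and Celsius degrees are the same size, so the interval is unchanged: 133.2.

133.2°C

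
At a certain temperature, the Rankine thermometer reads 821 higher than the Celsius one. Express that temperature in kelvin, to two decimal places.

684.81 K

Let x be the Celsius reading; then the Rankine reading is 1.8·x + 491.67.
(1.8·x + 491.67) - x = 821  ⇒  (0.8)·x = 329.33  ⇒  x = 411.6625°C.
In kelvin: 411.6625 + 273.15 = 684.81 K.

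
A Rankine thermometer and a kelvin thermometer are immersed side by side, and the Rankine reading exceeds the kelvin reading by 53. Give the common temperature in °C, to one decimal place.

-206.9°C

Let x be the Rankine reading; then the kelvin reading is 5/9·x.
(5/9·x) - x = -53  ⇒  (-4/9)·x = -53  ⇒  x = 119.2500°R.
In Celsius: (119.25 - 491.67) × 5/9 = -206.9°C.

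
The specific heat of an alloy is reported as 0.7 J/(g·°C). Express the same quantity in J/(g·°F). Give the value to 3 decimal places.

0.389 J/(g·°F)

Since only a temperature interval is involved, the additive offset between the scales drops out.
A change of 1°F is a change of 5/9°C, so per °F the value is 0.7 × 5/9 = 0.389.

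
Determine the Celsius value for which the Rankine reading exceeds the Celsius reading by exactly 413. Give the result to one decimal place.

-98.3°C

Let C be the Celsius reading. The Rankine reading is R = 1.8·C + 491.67.
Require R - C = 413: (0.8)·C + 491.67 = 413.
C = (413 - 491.67) / (0.8) = -98.3.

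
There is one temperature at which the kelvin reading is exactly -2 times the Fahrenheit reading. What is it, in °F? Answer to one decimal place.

-99.9°F

Let F be the Fahrenheit reading. The kelvin reading is K = 5/9·F + 255.372.
Require K = -2·F: 5/9·F + 255.372 = -2·F.
(23/9)·F = -255.372  ⇒  F = -99.9.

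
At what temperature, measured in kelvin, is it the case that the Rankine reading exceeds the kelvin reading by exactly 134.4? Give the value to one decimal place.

168.0 K

Let K be the kelvin reading. The Rankine reading is R = 1.8·K.
Require R - K = 134.4: (0.8)·K = 134.4.
K = (134.4) / (0.8) = 168.0.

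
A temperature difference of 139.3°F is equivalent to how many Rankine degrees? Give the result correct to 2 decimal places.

Fahrenheit and Rankine degrees are the same size, so the interval is unchanged: 139.30.

139.30°R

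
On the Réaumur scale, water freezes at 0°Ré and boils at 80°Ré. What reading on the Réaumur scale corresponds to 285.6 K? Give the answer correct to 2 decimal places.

9.96°Ré

First in Celsius: 285.6 - 273.15 = 12.4500°C.
Linearly onto the Réaumur scale: 0 + (12.4500 / 100) × (80 - 0) = 9.96°Ré.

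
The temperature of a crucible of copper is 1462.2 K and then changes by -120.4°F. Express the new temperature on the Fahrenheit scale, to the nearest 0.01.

Initial temperature in Celsius: 1462.2 - 273.15 = 1189.0500°C.
The 120.4°F change is an interval, so only the factor 5/9 applies: -120.4 × 5/9 = -66.8889°C.
Final Celsius temperature: 1189.0500 - 66.8889 = 1122.1611°C.
In Fahrenheit: 1122.1611 × 1.8 + 32 = 2051.89°F.

2051.89°F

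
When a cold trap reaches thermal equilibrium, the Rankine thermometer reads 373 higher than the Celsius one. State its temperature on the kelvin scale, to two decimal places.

124.81 K

Let x be the Celsius reading; then the Rankine reading is 1.8·x + 491.67.
(1.8·x + 491.67) - x = 373  ⇒  (0.8)·x = -118.67  ⇒  x = -148.3375°C.
In kelvin: -148.3375 + 273.15 = 124.81 K.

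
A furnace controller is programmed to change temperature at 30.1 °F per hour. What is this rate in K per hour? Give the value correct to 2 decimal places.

The quantity depends on a temperature interval, so only the ratio of degree sizes applies; the offset between the scales is irrelevant.
A change of 1°F is a change of 5/9 K, so 30.1 × 5/9 = 16.72.

16.72 K/hour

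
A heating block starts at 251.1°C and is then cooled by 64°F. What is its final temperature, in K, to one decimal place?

The 64°F change is an interval, so only the factor 5/9 applies: -64 × 5/9 = -35.5556°C.
Final Celsius temperature: 251.1000 - 35.5556 = 215.5444°C.
In kelvin: 215.5444 + 273.15 = 488.7 K.

488.7 K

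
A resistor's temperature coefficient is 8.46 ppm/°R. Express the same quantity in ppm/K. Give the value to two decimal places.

15.23 ppm/K

The quantity depends on a temperature interval, so only the ratio of degree sizes applies; the offset between the scales is irrelevant.
A change of 1 K is a change of 1.8°R, so per K the value is 8.46 × 1.8 = 15.23.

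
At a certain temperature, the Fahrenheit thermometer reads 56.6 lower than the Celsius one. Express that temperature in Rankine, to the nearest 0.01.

292.32°R

Let x be the Celsius reading; then the Fahrenheit reading is 1.8·x + 32.
(1.8·x + 32) - x = -56.6  ⇒  (0.8)·x = -88.6  ⇒  x = -110.7500°C.
In Rankine: -110.7500 × 1.8 + 491.67 = 292.32°R.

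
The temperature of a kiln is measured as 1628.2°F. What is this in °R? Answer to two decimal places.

2087.87°R

In Celsius: (1628.2 - 32) × 5/9 = 886.7778°C.
In Rankine: 886.7778 × 1.8 + 491.67 = 2087.87°R.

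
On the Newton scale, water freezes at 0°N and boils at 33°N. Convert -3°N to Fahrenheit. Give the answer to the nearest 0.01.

15.64°F

Linear interpolation between the fixed points: C = (-3 - 0) × 100 / (33 - 0) = -9.0909°C.
Then -9.0909 × 1.8 + 32 = 15.64°F.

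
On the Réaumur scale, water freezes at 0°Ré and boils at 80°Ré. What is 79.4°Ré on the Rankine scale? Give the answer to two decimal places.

Linear interpolation between the fixed points: C = (79.4 - 0) × 100 / (80 - 0) = 99.2500°C.
Then 99.2500 × 1.8 + 491.67 = 670.32°R.

670.32°R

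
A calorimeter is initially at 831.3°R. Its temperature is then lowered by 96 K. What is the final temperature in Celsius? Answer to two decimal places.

92.68°C

Initial temperature in Celsius: (831.3 - 491.67) × 5/9 = 188.6833°C.
The 96 K change is an interval; Kelvin and Celsius degrees are the same size, so ΔC = -96°C.
Final Celsius temperature: 188.6833 - 96.0000 = 92.6833°C.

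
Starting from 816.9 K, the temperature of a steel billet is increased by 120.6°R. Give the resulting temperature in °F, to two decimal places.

Initial temperature in Celsius: 816.9 - 273.15 = 543.7500°C.
The 120.6°R change is an interval, so only the factor 5/9 applies: +120.6 × 5/9 = +67.0000°C.
Final Celsius temperature: 543.7500 + 67.0000 = 610.7500°C.
In Fahrenheit: 610.7500 × 1.8 + 32 = 1131.35°F.

1131.35°F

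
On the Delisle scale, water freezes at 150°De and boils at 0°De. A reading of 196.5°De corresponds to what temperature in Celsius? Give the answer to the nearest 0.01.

-31.00°C

Linear interpolation between the fixed points: C = (196.5 - 150) × 100 / (0 - 150) = -31.0000°C.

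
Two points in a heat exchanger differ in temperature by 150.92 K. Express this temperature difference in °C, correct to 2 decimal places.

Kelvin and Celsius degrees are the same size, so the interval is unchanged: 150.92.

150.92°C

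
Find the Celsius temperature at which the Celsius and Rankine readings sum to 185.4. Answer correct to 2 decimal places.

Let C be the Celsius reading. The Rankine reading is R = 1.8·C + 491.67.
Require C + R = 185.4: (2.8)·C + 491.67 = 185.4.
C = (185.4 - 491.67) / (2.8) = -109.38.

-109.38°C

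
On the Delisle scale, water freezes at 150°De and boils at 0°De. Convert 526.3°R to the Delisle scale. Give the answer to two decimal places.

First in Celsius: (526.3 - 491.67) × 5/9 = 19.2389°C.
Linearly onto the Delisle scale: 150 + (19.2389 / 100) × (0 - 150) = 121.14°De.

121.14°De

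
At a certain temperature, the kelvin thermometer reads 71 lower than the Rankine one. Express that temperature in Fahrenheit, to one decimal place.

Let x be the Rankine reading; then the kelvin reading is 5/9·x.
(5/9·x) - x = -71  ⇒  (-4/9)·x = -71  ⇒  x = 159.7500°R.
In Celsius: (159.75 - 491.67) × 5/9 = -184.4000°C.
In Fahrenheit: -184.4000 × 1.8 + 32 = -299.9°F.

-299.9°F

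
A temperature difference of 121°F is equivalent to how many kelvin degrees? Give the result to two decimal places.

67.22 K

For a temperature interval the offset drops out; only the factor 5/9 applies.
121 × 5/9 = 67.22.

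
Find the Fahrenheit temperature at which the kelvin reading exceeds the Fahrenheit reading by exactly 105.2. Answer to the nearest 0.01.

337.89°F

Let F be the Fahrenheit reading. The kelvin reading is K = 5/9·F + 255.372.
Require K - F = 105.2: (-4/9)·F + 255.372 = 105.2.
F = (105.2 - 255.372) / (-4/9) = 337.89.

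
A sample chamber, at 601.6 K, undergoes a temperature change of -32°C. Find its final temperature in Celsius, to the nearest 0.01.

296.45°C

Initial temperature in Celsius: 601.6 - 273.15 = 328.4500°C.
Final Celsius temperature: 328.4500 - 32.0000 = 296.4500°C.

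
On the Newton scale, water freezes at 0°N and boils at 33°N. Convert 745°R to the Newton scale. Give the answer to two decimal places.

46.44°N

First in Celsius: (745 - 491.67) × 5/9 = 140.7389°C.
Linearly onto the Newton scale: 0 + (140.7389 / 100) × (33 - 0) = 46.44°N.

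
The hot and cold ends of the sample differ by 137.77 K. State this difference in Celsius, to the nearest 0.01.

137.77°C

Kelvin and Celsius degrees are the same size, so the interval is unchanged: 137.77.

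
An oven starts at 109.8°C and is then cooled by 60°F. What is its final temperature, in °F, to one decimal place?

The 60°F change is an interval, so only the factor 5/9 applies: -60 × 5/9 = -33.3333°C.
Final Celsius temperature: 109.8000 - 33.3333 = 76.4667°C.
In Fahrenheit: 76.4667 × 1.8 + 32 = 169.6°F.

169.6°F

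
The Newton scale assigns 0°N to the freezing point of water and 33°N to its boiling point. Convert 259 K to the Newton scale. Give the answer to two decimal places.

-4.67°N

First in Celsius: 259 - 273.15 = -14.1500°C.
Linearly onto the Newton scale: 0 + (-14.1500 / 100) × (33 - 0) = -4.67°N.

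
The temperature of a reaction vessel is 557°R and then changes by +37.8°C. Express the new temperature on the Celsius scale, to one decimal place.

74.1°C

Initial temperature in Celsius: (557 - 491.67) × 5/9 = 36.2944°C.
Final Celsius temperature: 36.2944 + 37.8000 = 74.0944°C.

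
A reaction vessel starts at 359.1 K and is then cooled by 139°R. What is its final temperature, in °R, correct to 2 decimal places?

Initial temperature in Celsius: 359.1 - 273.15 = 85.9500°C.
The 139°R change is an interval, so only the factor 5/9 applies: -139 × 5/9 = -77.2222°C.
Final Celsius temperature: 85.9500 - 77.2222 = 8.7278°C.
In Rankine: 8.7278 × 1.8 + 491.67 = 507.38°R.

507.38°R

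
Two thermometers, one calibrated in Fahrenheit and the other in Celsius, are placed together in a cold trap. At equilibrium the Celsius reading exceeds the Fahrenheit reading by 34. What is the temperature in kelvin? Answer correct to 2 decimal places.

Let x be the Fahrenheit reading; then the Celsius reading is 5/9·x - 17.7778.
(5/9·x - 17.7778) - x = 34  ⇒  (-4/9)·x = 51.7778  ⇒  x = -116.5000°F.
In Celsius: (-116.5 - 32) × 5/9 = -82.5000°C.
In kelvin: -82.5000 + 273.15 = 190.65 K.

190.65 K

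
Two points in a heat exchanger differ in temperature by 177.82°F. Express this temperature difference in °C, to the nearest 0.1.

Only the scale ratio 5/9 matters for a change in temperature.
177.82 × 5/9 = 98.8.

98.8°C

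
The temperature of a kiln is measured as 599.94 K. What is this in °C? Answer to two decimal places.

326.79°C

In Celsius: 599.94 - 273.15 = 326.7900°C.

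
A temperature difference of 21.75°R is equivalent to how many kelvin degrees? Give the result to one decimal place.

12.1 K

An interval of 1°R corresponds to 5/9 K.
21.75 × 5/9 = 12.1.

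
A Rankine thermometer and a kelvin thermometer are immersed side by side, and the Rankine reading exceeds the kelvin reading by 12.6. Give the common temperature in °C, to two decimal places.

Let x be the Rankine reading; then the kelvin reading is 5/9·x.
(5/9·x) - x = -12.6  ⇒  (-4/9)·x = -12.6  ⇒  x = 28.3500°R.
In Celsius: (28.35 - 491.67) × 5/9 = -257.40°C.

-257.40°C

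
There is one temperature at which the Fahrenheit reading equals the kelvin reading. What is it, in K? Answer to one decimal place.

574.6 K

Let K be the kelvin reading. The Fahrenheit reading is F = 1.8·K - 459.67.
Set F = K: 1.8·K - 459.67 = K.
(0.8)·K = 459.67  ⇒  K = 574.6.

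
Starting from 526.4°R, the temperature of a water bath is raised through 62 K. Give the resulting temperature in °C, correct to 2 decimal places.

81.29°C

Initial temperature in Celsius: (526.4 - 491.67) × 5/9 = 19.2944°C.
The 62 K change is an interval; Kelvin and Celsius degrees are the same size, so ΔC = +62°C.
Final Celsius temperature: 19.2944 + 62.0000 = 81.2944°C.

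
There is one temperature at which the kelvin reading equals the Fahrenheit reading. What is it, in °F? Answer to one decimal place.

574.6°F

Let F be the Fahrenheit reading. The kelvin reading is K = 5/9·F + 255.372.
Set K = F: 5/9·F + 255.372 = F.
(-4/9)·F = -255.372  ⇒  F = 574.6.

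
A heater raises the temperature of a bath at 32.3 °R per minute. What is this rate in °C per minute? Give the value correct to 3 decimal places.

17.944 °C/minute

The quantity depends on a temperature interval, so only the ratio of degree sizes applies; the offset between the scales is irrelevant.
A change of 1°R is a change of 5/9°C, so 32.3 × 5/9 = 17.944.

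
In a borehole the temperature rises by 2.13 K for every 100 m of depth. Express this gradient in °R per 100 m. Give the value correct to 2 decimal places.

The quantity depends on a temperature interval, so only the ratio of degree sizes applies; the offset between the scales is irrelevant.
A change of 1 K is a change of 1.8°R, so 2.13 × 1.8 = 3.83.

3.83 °R/100 m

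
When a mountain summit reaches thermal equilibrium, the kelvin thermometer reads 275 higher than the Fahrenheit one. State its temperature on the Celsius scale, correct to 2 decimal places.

Let x be the Fahrenheit reading; then the kelvin reading is 5/9·x + 255.372.
(5/9·x + 255.372) - x = 275  ⇒  (-4/9)·x = 19.6278  ⇒  x = -44.1625°F.
In Celsius: (-44.1625 - 32) × 5/9 = -42.31°C.

-42.31°C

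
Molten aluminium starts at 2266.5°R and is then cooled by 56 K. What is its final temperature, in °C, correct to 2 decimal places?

Initial temperature in Celsius: (2266.5 - 491.67) × 5/9 = 986.0167°C.
The 56 K change is an interval; Kelvin and Celsius degrees are the same size, so ΔC = -56°C.
Final Celsius temperature: 986.0167 - 56.0000 = 930.0167°C.

930.02°C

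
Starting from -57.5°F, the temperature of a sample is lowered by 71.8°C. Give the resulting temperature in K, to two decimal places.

151.63 K

Initial temperature in Celsius: (-57.5 - 32) × 5/9 = -49.7222°C.
Final Celsius temperature: -49.7222 - 71.8000 = -121.5222°C.
In kelvin: -121.5222 + 273.15 = 151.63 K.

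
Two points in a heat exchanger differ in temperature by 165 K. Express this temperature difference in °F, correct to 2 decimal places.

For a temperature interval the offset drops out; only the factor 1.8 applies.
165 × 1.8 = 297.00.

297.00°F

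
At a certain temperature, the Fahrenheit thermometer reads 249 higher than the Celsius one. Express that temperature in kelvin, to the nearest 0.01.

544.40 K

Let x be the Celsius reading; then the Fahrenheit reading is 1.8·x + 32.
(1.8·x + 32) - x = 249  ⇒  (0.8)·x = 217  ⇒  x = 271.2500°C.
In kelvin: 271.2500 + 273.15 = 544.40 K.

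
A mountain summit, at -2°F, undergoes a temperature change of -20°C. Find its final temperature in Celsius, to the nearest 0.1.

Initial temperature in Celsius: (-2 - 32) × 5/9 = -18.8889°C.
Final Celsius temperature: -18.8889 - 20.0000 = -38.8889°C.

-38.9°C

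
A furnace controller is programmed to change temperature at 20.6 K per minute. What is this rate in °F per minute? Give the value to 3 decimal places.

37.080 °F/minute

The quantity depends on a temperature interval, so only the ratio of degree sizes applies; the offset between the scales is irrelevant.
A change of 1 K is a change of 1.8°F, so 20.6 × 1.8 = 37.080.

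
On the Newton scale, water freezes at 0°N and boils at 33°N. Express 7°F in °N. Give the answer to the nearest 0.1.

First in Celsius: (7 - 32) × 5/9 = -13.8889°C.
Linearly onto the Newton scale: 0 + (-13.8889 / 100) × (33 - 0) = -4.6°N.

-4.6°N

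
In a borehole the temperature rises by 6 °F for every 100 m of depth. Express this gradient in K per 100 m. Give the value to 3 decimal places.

3.333 K/100 m

Since only a temperature interval is involved, the additive offset between the scales drops out.
A change of 1°F is a change of 5/9 K, so 6 × 5/9 = 3.333.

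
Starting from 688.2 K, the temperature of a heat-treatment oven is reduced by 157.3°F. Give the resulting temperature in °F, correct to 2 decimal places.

621.79°F

Initial temperature in Celsius: 688.2 - 273.15 = 415.0500°C.
The 157.3°F change is an interval, so only the factor 5/9 applies: -157.3 × 5/9 = -87.3889°C.
Final Celsius temperature: 415.0500 - 87.3889 = 327.6611°C.
In Fahrenheit: 327.6611 × 1.8 + 32 = 621.79°F.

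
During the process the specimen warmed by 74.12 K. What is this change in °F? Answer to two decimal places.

133.42°F

Only the scale ratio 1.8 matters for a change in temperature.
74.12 × 1.8 = 133.42.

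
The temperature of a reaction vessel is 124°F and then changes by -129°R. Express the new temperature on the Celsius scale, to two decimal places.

-20.56°C

Initial temperature in Celsius: (124 - 32) × 5/9 = 51.1111°C.
The 129°R change is an interval, so only the factor 5/9 applies: -129 × 5/9 = -71.6667°C.
Final Celsius temperature: 51.1111 - 71.6667 = -20.5556°C.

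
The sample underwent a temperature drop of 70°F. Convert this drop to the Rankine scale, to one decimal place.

Fahrenheit and Rankine degrees are the same size, so the interval is unchanged: 70.0.

70.0°R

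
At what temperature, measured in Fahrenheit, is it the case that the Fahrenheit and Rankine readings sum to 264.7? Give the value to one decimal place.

-97.5°F

Let F be the Fahrenheit reading. The Rankine reading is R = 1·F + 459.67.
Require F + R = 264.7: (2)·F + 459.67 = 264.7.
F = (264.7 - 459.67) / (2) = -97.5.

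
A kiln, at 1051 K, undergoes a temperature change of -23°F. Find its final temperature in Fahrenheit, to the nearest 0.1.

1409.1°F

Initial temperature in Celsius: 1051 - 273.15 = 777.8500°C.
The 23°F change is an interval, so only the factor 5/9 applies: -23 × 5/9 = -12.7778°C.
Final Celsius temperature: 777.8500 - 12.7778 = 765.0722°C.
In Fahrenheit: 765.0722 × 1.8 + 32 = 1409.1°F.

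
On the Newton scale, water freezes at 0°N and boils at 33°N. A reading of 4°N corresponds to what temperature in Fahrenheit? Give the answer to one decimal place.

Linear interpolation between the fixed points: C = (4 - 0) × 100 / (33 - 0) = 12.1212°C.
Then 12.1212 × 1.8 + 32 = 53.8°F.

53.8°F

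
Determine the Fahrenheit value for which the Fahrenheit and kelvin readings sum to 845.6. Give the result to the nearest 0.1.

379.4°F

Let F be the Fahrenheit reading. The kelvin reading is K = 5/9·F + 255.372.
Require F + K = 845.6: (14/9)·F + 255.372 = 845.6.
F = (845.6 - 255.372) / (14/9) = 379.4.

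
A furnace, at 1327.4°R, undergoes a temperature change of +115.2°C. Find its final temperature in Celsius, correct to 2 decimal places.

Initial temperature in Celsius: (1327.4 - 491.67) × 5/9 = 464.2944°C.
Final Celsius temperature: 464.2944 + 115.2000 = 579.4944°C.

579.49°C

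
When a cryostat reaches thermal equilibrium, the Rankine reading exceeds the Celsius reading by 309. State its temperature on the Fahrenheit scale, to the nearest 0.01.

-379.01°F

Let x be the Rankine reading; then the Celsius reading is 5/9·x - 273.15.
(5/9·x - 273.15) - x = -309  ⇒  (-4/9)·x = -35.85  ⇒  x = 80.6625°R.
In Celsius: (80.6625 - 491.67) × 5/9 = -228.3375°C.
In Fahrenheit: -228.3375 × 1.8 + 32 = -379.01°F.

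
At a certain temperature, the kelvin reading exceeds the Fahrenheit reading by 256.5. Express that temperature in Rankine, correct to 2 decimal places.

457.13°R

Let x be the Fahrenheit reading; then the kelvin reading is 5/9·x + 255.372.
(5/9·x + 255.372) - x = 256.5  ⇒  (-4/9)·x = 1.12778  ⇒  x = -2.5375°F.
In Celsius: (-2.5375 - 32) × 5/9 = -19.1875°C.
In Rankine: -19.1875 × 1.8 + 491.67 = 457.13°R.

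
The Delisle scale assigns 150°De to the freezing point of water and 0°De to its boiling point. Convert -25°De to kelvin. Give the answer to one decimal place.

389.8 K

Linear interpolation between the fixed points: C = (-25 - 150) × 100 / (0 - 150) = 116.6667°C.
Then 116.6667 + 273.15 = 389.8 K.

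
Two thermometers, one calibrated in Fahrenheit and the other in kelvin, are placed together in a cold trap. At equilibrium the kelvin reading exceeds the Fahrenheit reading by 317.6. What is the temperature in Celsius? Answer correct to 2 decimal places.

Let x be the Fahrenheit reading; then the kelvin reading is 5/9·x + 255.372.
(5/9·x + 255.372) - x = 317.6  ⇒  (-4/9)·x = 62.2278  ⇒  x = -140.0125°F.
In Celsius: (-140.0125 - 32) × 5/9 = -95.56°C.

-95.56°C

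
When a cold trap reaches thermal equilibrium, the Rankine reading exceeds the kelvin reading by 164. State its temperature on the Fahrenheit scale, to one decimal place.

Let x be the kelvin reading; then the Rankine reading is 1.8·x.
(1.8·x) - x = 164  ⇒  (0.8)·x = 164  ⇒  x = 205.0000 K.
In Celsius: 205 - 273.15 = -68.1500°C.
In Fahrenheit: -68.1500 × 1.8 + 32 = -90.7°F.

-90.7°F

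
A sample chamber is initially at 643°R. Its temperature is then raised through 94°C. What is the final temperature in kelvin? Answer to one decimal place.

Initial temperature in Celsius: (643 - 491.67) × 5/9 = 84.0722°C.
Final Celsius temperature: 84.0722 + 94.0000 = 178.0722°C.
In kelvin: 178.0722 + 273.15 = 451.2 K.

451.2 K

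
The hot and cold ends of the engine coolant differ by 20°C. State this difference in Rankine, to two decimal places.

36.00°R

An interval of 1°C corresponds to 1.8°R.
20 × 1.8 = 36.00.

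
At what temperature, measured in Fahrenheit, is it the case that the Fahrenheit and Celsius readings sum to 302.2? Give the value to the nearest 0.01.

205.70°F

Let F be the Fahrenheit reading. The Celsius reading is C = 5/9·F - 17.7778.
Require F + C = 302.2: (14/9)·F - 17.7778 = 302.2.
F = (302.2 + 17.7778) / (14/9) = 205.70.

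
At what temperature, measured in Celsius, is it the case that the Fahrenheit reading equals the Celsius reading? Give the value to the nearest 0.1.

-40.0°C

Let C be the Celsius reading. The Fahrenheit reading is F = 1.8·C + 32.
Set F = C: 1.8·C + 32 = C.
(0.8)·C = -32  ⇒  C = -40.0.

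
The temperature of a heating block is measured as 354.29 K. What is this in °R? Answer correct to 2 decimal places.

637.72°R

In Celsius: 354.29 - 273.15 = 81.1400°C.
In Rankine: 81.1400 × 1.8 + 491.67 = 637.72°R.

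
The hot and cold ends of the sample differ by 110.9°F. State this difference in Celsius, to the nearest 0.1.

61.6°C

Only the scale ratio 5/9 matters for a change in temperature.
110.9 × 5/9 = 61.6.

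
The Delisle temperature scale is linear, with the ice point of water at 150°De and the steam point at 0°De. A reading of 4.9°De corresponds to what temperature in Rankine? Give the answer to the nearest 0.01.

Linear interpolation between the fixed points: C = (4.9 - 150) × 100 / (0 - 150) = 96.7333°C.
Then 96.7333 × 1.8 + 491.67 = 665.79°R.

665.79°R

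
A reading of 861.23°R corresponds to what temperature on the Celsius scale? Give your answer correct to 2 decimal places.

In Celsius: (861.23 - 491.67) × 5/9 = 205.3111°C.

205.31°C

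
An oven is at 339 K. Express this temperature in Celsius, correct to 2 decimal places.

65.85°C

In Celsius: 339 - 273.15 = 65.8500°C.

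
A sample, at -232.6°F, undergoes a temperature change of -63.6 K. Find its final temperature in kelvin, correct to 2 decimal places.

62.55 K

Initial temperature in Celsius: (-232.6 - 32) × 5/9 = -147.0000°C.
The 63.6 K change is an interval; Kelvin and Celsius degrees are the same size, so ΔC = -63.6°C.
Final Celsius temperature: -147.0000 - 63.6000 = -210.6000°C.
In kelvin: -210.6000 + 273.15 = 62.55 K.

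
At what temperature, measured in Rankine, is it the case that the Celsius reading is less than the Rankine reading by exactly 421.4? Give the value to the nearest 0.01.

333.56°R

Let R be the Rankine reading. The Celsius reading is C = 5/9·R - 273.15.
Require C - R = -421.4: (-4/9)·R - 273.15 = -421.4.
R = (-421.4 + 273.15) / (-4/9) = 333.56.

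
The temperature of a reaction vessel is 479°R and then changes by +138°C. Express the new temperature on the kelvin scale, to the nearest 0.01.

404.11 K

Initial temperature in Celsius: (479 - 491.67) × 5/9 = -7.0389°C.
Final Celsius temperature: -7.0389 + 138.0000 = 130.9611°C.
In kelvin: 130.9611 + 273.15 = 404.11 K.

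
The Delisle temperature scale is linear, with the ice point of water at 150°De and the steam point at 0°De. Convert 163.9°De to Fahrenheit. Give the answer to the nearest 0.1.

Linear interpolation between the fixed points: C = (163.9 - 150) × 100 / (0 - 150) = -9.2667°C.
Then -9.2667 × 1.8 + 32 = 15.3°F.

15.3°F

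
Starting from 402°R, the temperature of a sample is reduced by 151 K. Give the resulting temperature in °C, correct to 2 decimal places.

-200.82°C

Initial temperature in Celsius: (402 - 491.67) × 5/9 = -49.8167°C.
The 151 K change is an interval; Kelvin and Celsius degrees are the same size, so ΔC = -151°C.
Final Celsius temperature: -49.8167 - 151.0000 = -200.8167°C.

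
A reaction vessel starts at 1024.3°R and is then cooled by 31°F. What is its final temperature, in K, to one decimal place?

Initial temperature in Celsius: (1024.3 - 491.67) × 5/9 = 295.9056°C.
The 31°F change is an interval, so only the factor 5/9 applies: -31 × 5/9 = -17.2222°C.
Final Celsius temperature: 295.9056 - 17.2222 = 278.6833°C.
In kelvin: 278.6833 + 273.15 = 551.8 K.

551.8 K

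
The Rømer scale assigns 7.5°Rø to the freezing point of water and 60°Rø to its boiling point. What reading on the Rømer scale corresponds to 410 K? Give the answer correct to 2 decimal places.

79.35°Rø

First in Celsius: 410 - 273.15 = 136.8500°C.
Linearly onto the Rømer scale: 7.5 + (136.8500 / 100) × (60 - 7.5) = 79.35°Rø.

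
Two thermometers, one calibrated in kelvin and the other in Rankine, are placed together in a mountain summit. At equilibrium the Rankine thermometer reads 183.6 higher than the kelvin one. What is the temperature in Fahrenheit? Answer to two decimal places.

Let x be the kelvin reading; then the Rankine reading is 1.8·x.
(1.8·x) - x = 183.6  ⇒  (0.8)·x = 183.6  ⇒  x = 229.5000 K.
In Celsius: 229.5 - 273.15 = -43.6500°C.
In Fahrenheit: -43.6500 × 1.8 + 32 = -46.57°F.

-46.57°F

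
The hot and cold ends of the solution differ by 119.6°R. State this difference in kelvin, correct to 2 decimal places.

66.44 K

For a temperature interval the offset drops out; only the factor 5/9 applies.
119.6 × 5/9 = 66.44.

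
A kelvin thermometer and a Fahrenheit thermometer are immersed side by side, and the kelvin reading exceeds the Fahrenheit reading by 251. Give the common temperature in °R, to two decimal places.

Let x be the kelvin reading; then the Fahrenheit reading is 1.8·x - 459.67.
(1.8·x - 459.67) - x = -251  ⇒  (0.8)·x = 208.67  ⇒  x = 260.8375 K.
In Celsius: 260.8375 - 273.15 = -12.3125°C.
In Rankine: -12.3125 × 1.8 + 491.67 = 469.51°R.

469.51°R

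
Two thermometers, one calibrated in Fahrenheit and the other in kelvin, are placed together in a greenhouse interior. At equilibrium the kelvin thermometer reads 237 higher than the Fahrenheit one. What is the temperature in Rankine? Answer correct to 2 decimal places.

Let x be the Fahrenheit reading; then the kelvin reading is 5/9·x + 255.372.
(5/9·x + 255.372) - x = 237  ⇒  (-4/9)·x = -18.3722  ⇒  x = 41.3375°F.
In Celsius: (41.3375 - 32) × 5/9 = 5.1875°C.
In Rankine: 5.1875 × 1.8 + 491.67 = 501.01°R.

501.01°R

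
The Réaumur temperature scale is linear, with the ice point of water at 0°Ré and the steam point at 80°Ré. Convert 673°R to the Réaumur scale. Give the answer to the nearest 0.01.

First in Celsius: (673 - 491.67) × 5/9 = 100.7389°C.
Linearly onto the Réaumur scale: 0 + (100.7389 / 100) × (80 - 0) = 80.59°Ré.

80.59°Ré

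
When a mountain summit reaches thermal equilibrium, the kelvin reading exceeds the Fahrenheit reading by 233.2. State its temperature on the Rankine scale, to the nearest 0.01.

509.56°R

Let x be the Fahrenheit reading; then the kelvin reading is 5/9·x + 255.372.
(5/9·x + 255.372) - x = 233.2  ⇒  (-4/9)·x = -22.1722  ⇒  x = 49.8875°F.
In Celsius: (49.8875 - 32) × 5/9 = 9.9375°C.
In Rankine: 9.9375 × 1.8 + 491.67 = 509.56°R.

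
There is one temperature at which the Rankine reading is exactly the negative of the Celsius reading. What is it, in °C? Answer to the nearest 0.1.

Let C be the Celsius reading. The Rankine reading is R = 1.8·C + 491.67.
Require R = -1·C: 1.8·C + 491.67 = -1·C.
(2.8)·C = -491.67  ⇒  C = -175.6.

-175.6°C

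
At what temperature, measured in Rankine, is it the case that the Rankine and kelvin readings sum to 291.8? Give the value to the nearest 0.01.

187.59°R

Let R be the Rankine reading. The kelvin reading is K = 5/9·R.
Require R + K = 291.8: (14/9)·R = 291.8.
R = (291.8) / (14/9) = 187.59.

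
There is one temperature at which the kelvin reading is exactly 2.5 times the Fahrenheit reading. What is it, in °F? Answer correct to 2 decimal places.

131.33°F

Let F be the Fahrenheit reading. The kelvin reading is K = 5/9·F + 255.372.
Require K = 2.5·F: 5/9·F + 255.372 = 2.5·F.
(-35/18)·F = -255.372  ⇒  F = 131.33.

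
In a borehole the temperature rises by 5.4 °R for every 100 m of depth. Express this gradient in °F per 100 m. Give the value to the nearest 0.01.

Since only a temperature interval is involved, the additive offset between the scales drops out.
A change of 1°R is a change of 1°F, so 5.4 × 1 = 5.40.

5.40 °F/100 m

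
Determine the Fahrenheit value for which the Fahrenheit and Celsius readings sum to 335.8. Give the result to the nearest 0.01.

Let F be the Fahrenheit reading. The Celsius reading is C = 5/9·F - 17.7778.
Require F + C = 335.8: (14/9)·F - 17.7778 = 335.8.
F = (335.8 + 17.7778) / (14/9) = 227.30.

227.30°F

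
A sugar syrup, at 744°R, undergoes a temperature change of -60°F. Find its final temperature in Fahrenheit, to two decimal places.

Initial temperature in Celsius: (744 - 491.67) × 5/9 = 140.1833°C.
The 60°F change is an interval, so only the factor 5/9 applies: -60 × 5/9 = -33.3333°C.
Final Celsius temperature: 140.1833 - 33.3333 = 106.8500°C.
In Fahrenheit: 106.8500 × 1.8 + 32 = 224.33°F.

224.33°F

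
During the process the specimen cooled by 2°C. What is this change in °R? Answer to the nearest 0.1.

Only the scale ratio 1.8 matters for a change in temperature.
2 × 1.8 = 3.6.

3.6°R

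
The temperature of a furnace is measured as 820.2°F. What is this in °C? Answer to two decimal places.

In Celsius: (820.2 - 32) × 5/9 = 437.8889°C.

437.89°C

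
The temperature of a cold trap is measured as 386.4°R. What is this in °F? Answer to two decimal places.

In Celsius: (386.4 - 491.67) × 5/9 = -58.4833°C.
In Fahrenheit: -58.4833 × 1.8 + 32 = -73.27°F.

-73.27°F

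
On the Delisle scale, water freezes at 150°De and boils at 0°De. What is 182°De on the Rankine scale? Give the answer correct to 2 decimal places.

Linear interpolation between the fixed points: C = (182 - 150) × 100 / (0 - 150) = -21.3333°C.
Then -21.3333 × 1.8 + 491.67 = 453.27°R.

453.27°R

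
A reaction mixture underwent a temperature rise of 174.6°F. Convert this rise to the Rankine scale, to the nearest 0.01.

Fahrenheit and Rankine degrees are the same size, so the interval is unchanged: 174.60.

174.60°R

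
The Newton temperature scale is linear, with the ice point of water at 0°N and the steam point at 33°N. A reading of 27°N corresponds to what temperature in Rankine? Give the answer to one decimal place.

638.9°R

Linear interpolation between the fixed points: C = (27 - 0) × 100 / (33 - 0) = 81.8182°C.
Then 81.8182 × 1.8 + 491.67 = 638.9°R.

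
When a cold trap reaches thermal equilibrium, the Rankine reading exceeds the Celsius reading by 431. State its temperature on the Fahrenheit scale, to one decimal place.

-104.5°F

Let x be the Rankine reading; then the Celsius reading is 5/9·x - 273.15.
(5/9·x - 273.15) - x = -431  ⇒  (-4/9)·x = -157.85  ⇒  x = 355.1625°R.
In Celsius: (355.1625 - 491.67) × 5/9 = -75.8375°C.
In Fahrenheit: -75.8375 × 1.8 + 32 = -104.5°F.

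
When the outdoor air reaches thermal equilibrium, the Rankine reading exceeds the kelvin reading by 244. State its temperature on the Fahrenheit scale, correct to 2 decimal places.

Let x be the kelvin reading; then the Rankine reading is 1.8·x.
(1.8·x) - x = 244  ⇒  (0.8)·x = 244  ⇒  x = 305.0000 K.
In Celsius: 305 - 273.15 = 31.8500°C.
In Fahrenheit: 31.8500 × 1.8 + 32 = 89.33°F.

89.33°F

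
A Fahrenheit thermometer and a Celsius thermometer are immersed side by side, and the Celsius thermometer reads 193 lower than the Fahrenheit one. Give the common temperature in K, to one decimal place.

Let x be the Fahrenheit reading; then the Celsius reading is 5/9·x - 17.7778.
(5/9·x - 17.7778) - x = -193  ⇒  (-4/9)·x = -175.222  ⇒  x = 394.2500°F.
In Celsius: (394.25 - 32) × 5/9 = 201.2500°C.
In kelvin: 201.2500 + 273.15 = 474.4 K.

474.4 K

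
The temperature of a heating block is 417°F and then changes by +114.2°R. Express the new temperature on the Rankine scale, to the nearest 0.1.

990.9°R

Initial temperature in Celsius: (417 - 32) × 5/9 = 213.8889°C.
The 114.2°R change is an interval, so only the factor 5/9 applies: +114.2 × 5/9 = +63.4444°C.
Final Celsius temperature: 213.8889 + 63.4444 = 277.3333°C.
In Rankine: 277.3333 × 1.8 + 491.67 = 990.9°R.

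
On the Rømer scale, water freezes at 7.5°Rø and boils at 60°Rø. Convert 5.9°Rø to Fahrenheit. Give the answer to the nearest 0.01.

26.51°F

Linear interpolation between the fixed points: C = (5.9 - 7.5) × 100 / (60 - 7.5) = -3.0476°C.
Then -3.0476 × 1.8 + 32 = 26.51°F.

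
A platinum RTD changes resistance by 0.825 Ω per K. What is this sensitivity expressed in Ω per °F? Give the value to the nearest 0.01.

The quantity depends on a temperature interval, so only the ratio of degree sizes applies; the offset between the scales is irrelevant.
A change of 1°F is a change of 5/9 K, so per °F the value is 0.825 × 5/9 = 0.46.

0.46 Ω per °F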